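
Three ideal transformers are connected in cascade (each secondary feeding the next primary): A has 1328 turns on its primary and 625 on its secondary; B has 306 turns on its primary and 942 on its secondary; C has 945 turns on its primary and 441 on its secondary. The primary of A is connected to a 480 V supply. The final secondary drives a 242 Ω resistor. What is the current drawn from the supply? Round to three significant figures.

After A: V = 480.00 × 625/1328 = 225.90 V.
After B: V = 225.90 × 942/306 = 695.43 V.
After C: V = 695.43 × 441/945 = 324.53 V.
I_load = 324.53/242 = 1.3410 A, so P_out = 324.53 × 1.3410 = 435.21 W.
All ideal ⇒ P_in = P_out, so I_supply = 435.21/480 = 0.907 A.

I_supply ≈ 0.907 A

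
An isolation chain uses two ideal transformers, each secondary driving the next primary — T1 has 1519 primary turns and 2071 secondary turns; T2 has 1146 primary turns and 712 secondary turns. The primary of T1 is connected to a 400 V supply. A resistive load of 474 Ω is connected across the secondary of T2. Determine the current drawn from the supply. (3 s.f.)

I_supply ≈ 0.606 A

After T1: V = 400.00 × 2071/1519 = 545.36 V.
After T2: V = 545.36 × 712/1146 = 338.83 V.
I_load = 338.83/474 = 0.71482 A, so P_out = 338.83 × 0.71482 = 242.20 W.
All ideal ⇒ P_in = P_out, so I_supply = 242.20/400 = 0.606 A.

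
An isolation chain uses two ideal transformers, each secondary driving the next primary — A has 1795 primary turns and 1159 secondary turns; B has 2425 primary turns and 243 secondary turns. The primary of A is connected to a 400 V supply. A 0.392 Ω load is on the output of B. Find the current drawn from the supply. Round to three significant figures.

I_supply ≈ 4.27 A

After A: V = 400.00 × 1159/1795 = 258.27 V.
After B: V = 258.27 × 243/2425 = 25.881 V.
I_load = 25.881/0.392 = 66.022 A, so P_out = 25.881 × 66.022 = 1708.7 W.
All ideal ⇒ P_in = P_out, so I_supply = 1708.7/400 = 4.27 A.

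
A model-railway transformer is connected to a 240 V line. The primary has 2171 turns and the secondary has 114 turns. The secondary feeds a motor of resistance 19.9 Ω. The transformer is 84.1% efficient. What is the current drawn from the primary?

V_s = 240 × 114/2171 = 12.602 V.
I_s = V_s/R = 12.602/19.9 = 0.63329 A.
P_out = V_s I_s = 12.602 × 0.63329 = 7.9810 W.
P_in = P_out/η = 7.9810/0.841 = 9.4899 W.
I_p = P_in/V_p = 9.4899/240 = 0.0395 A.

I_p ≈ 0.0395 A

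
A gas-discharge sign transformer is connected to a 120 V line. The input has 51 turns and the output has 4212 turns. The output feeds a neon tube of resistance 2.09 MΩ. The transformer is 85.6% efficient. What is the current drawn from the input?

I_in ≈ 0.458 A

V_out = 120 × 4212/51 = 9910.6 V.
I_out = V_out/R = 9910.6/(2.09×10^6) = 0.0047419 A.
P_out = V_out I_out = 9910.6 × 0.0047419 = 46.995 W.
P_in = P_out/η = 46.995/0.856 = 54.901 W.
I_in = P_in/V_in = 54.901/120 = 0.458 A.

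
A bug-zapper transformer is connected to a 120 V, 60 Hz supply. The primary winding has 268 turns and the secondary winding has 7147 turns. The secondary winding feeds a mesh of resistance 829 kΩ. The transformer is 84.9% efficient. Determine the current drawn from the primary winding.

V_s = 120 × 7147/268 = 3200.1 V.
I_s = V_s/R = 3200.1/829000 = 0.0038603 A.
P_out = V_s I_s = 3200.1 × 0.0038603 = 12.353 W.
P_in = P_out/η = 12.353/0.849 = 14.551 W.
I_p = P_in/V_p = 14.551/120 = 0.121 A.

I_p ≈ 0.121 A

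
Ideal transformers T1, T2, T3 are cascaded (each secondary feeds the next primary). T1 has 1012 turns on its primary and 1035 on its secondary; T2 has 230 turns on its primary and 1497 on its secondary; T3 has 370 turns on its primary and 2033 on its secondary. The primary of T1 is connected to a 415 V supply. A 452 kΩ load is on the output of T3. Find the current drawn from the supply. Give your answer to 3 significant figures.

Secondary of T1: V = 415.00 × 1035/1012 = 424.43 V.
Secondary of T2: V = 424.43 × 1497/230 = 2762.5 V.
Secondary of T3: V = 2762.5 × 2033/370 = 15179 V.
I_load = 15179/452000 = 0.033581 A, so P_out = 15179 × 0.033581 = 509.73 W.
All ideal ⇒ P_in = P_out, so I_supply = 509.73/415 = 1.23 A.

I_supply ≈ 1.23 A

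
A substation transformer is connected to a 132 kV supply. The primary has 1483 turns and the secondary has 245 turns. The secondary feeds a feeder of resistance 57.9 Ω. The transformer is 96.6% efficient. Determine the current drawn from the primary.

I_p ≈ 64.4 A

V_s = 132000 × 245/1483 = 21807 V.
I_s = V_s/R = 21807/57.9 = 376.63 A.
P_out = V_s I_s = 21807 × 376.63 = 8.2133×10^6 W.
P_in = P_out/η = 8.2133×10^6/0.966 = 8.5024×10^6 W.
I_p = P_in/V_p = 8.5024×10^6/132000 = 64.4 A.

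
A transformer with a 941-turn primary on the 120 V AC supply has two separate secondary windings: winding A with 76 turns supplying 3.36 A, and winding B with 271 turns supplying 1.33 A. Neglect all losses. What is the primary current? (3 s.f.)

V_A = 120 × 76/941 = 9.6918 V; V_B = 120 × 271/941 = 34.559 V.
P_out = V_A I_A + V_B I_B = 9.6918×3.36 + 34.559×1.33 = 32.565 + 45.963 = 78.528 W.
Ideal ⇒ P_in = P_out, so I_p = P_out/V_p = 78.528/120 = 0.654 A.

I_p ≈ 0.654 A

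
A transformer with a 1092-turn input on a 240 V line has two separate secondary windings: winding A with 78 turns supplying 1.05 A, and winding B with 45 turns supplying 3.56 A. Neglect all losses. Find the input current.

I_in ≈ 0.222 A

V_A = 240 × 78/1092 = 17.143 V; V_B = 240 × 45/1092 = 9.8901 V.
P_out = V_A I_A + V_B I_B = 17.143×1.05 + 9.8901×3.56 = 18.000 + 35.209 = 53.209 W.
Ideal ⇒ P_in = P_out, so I_in = P_out/V_in = 53.209/240 = 0.222 A.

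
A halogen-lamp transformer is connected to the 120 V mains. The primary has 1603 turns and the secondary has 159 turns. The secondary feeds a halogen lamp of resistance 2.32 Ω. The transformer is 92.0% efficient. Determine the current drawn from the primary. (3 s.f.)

I_p ≈ 0.553 A

V_s = 120 × 159/1603 = 11.903 V.
I_s = V_s/R = 11.903/2.32 = 5.1305 A.
P_out = V_s I_s = 11.903 × 5.1305 = 61.066 W.
P_in = P_out/η = 61.066/0.920 = 66.376 W.
I_p = P_in/V_p = 66.376/120 = 0.553 A.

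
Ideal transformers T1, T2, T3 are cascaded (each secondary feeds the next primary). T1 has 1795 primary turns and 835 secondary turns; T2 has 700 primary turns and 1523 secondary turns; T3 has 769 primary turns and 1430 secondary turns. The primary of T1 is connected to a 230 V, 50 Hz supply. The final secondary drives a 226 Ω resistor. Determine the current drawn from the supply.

I_supply ≈ 3.60 A

Secondary of T1: V = 230.00 × 835/1795 = 106.99 V.
Secondary of T2: V = 106.99 × 1523/700 = 232.78 V.
Secondary of T3: V = 232.78 × 1430/769 = 432.87 V.
I_load = 432.87/226 = 1.9154 A, so P_out = 432.87 × 1.9154 = 829.11 W.
All ideal ⇒ P_in = P_out, so I_supply = 829.11/230 = 3.60 A.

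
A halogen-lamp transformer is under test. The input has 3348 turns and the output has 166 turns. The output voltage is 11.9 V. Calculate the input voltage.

V_in/V_out = N_in/N_out, so V_in = 11.9 × 3348/166 = 240 V.

V_in ≈ 240 V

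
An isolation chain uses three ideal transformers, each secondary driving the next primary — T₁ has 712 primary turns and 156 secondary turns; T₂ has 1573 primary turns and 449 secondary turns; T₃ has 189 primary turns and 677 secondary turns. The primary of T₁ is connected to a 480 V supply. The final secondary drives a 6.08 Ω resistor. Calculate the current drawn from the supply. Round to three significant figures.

After T₁: V = 480.00 × 156/712 = 105.17 V.
After T₂: V = 105.17 × 449/1573 = 30.020 V.
After T₃: V = 30.020 × 677/189 = 107.53 V.
I_load = 107.53/6.08 = 17.686 A, so P_out = 107.53 × 17.686 = 1901.8 W.
All ideal ⇒ P_in = P_out, so I_supply = 1901.8/480 = 3.96 A.

I_supply ≈ 3.96 A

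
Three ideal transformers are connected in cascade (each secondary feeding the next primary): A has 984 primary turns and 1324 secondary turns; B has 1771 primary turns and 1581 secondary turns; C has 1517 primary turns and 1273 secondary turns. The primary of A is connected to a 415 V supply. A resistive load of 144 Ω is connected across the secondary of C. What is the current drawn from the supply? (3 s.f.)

Secondary of A: V = 415.00 × 1324/984 = 558.39 V.
Secondary of B: V = 558.39 × 1581/1771 = 498.49 V.
Secondary of C: V = 498.49 × 1273/1517 = 418.31 V.
I_load = 418.31/144 = 2.9049 A, so P_out = 418.31 × 2.9049 = 1215.2 W.
All ideal ⇒ P_in = P_out, so I_supply = 1215.2/415 = 2.93 A.

I_supply ≈ 2.93 A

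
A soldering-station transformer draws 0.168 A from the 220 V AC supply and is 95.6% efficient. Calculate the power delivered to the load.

P_out ≈ 35.3 W

P_in = V_in I_in = 220 × 0.168 = 36.960 W.
P_out = η P_in = 0.956 × 36.960 = 35.3 W.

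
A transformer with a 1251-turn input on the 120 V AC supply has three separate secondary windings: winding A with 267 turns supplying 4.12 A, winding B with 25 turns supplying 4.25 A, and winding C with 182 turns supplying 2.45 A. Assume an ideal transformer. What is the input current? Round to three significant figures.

V_A = 120 × 267/1251 = 25.612 V; V_B = 120 × 25/1251 = 2.3981 V; V_C = 120 × 182/1251 = 17.458 V.
P_out = V_A I_A + V_B I_B + V_C I_C = 25.612×4.12 + 2.3981×4.25 + 17.458×2.45 = 105.52 + 10.192 + 42.772 = 158.48 W.
Ideal ⇒ P_in = P_out, so I_in = P_out/V_in = 158.48/120 = 1.32 A.

I_in ≈ 1.32 A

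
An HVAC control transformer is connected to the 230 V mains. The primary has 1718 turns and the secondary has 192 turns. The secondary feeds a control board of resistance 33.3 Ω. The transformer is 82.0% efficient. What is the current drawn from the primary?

I_p ≈ 0.105 A

V_s = 230 × 192/1718 = 25.704 V.
I_s = V_s/R = 25.704/33.3 = 0.77190 A.
P_out = V_s I_s = 25.704 × 0.77190 = 19.841 W.
P_in = P_out/η = 19.841/0.820 = 24.197 W.
I_p = P_in/V_p = 24.197/230 = 0.105 A.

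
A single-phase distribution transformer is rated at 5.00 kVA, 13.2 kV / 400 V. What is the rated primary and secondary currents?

I_p = S/V_p = 5000/13200 = 0.379 A.
I_s = S/V_s = 5000/400 = 12.5 A.

I_p ≈ 0.379 A, I_s ≈ 12.5 A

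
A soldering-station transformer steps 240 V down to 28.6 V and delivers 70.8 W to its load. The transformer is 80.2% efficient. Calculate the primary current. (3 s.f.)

P_in = P_out/η = 70.8/0.802 = 88.279 W.
I_p = P_in/V_p = 88.279/240 = 0.368 A.

I_p ≈ 0.368 A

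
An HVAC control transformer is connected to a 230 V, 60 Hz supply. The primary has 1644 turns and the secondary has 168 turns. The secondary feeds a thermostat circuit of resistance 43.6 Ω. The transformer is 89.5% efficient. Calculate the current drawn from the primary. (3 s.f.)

V_s = 230 × 168/1644 = 23.504 V.
I_s = V_s/R = 23.504/43.6 = 0.53907 A.
P_out = V_s I_s = 23.504 × 0.53907 = 12.670 W.
P_in = P_out/η = 12.670/0.895 = 14.157 W.
I_p = P_in/V_p = 14.157/230 = 0.0616 A.

I_p ≈ 0.0616 A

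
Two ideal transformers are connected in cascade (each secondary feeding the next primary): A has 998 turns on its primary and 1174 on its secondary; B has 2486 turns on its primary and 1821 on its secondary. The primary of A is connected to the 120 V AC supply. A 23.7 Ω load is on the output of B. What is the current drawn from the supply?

Secondary of A: V = 120.00 × 1174/998 = 141.16 V.
Secondary of B: V = 141.16 × 1821/2486 = 103.40 V.
I_load = 103.40/23.7 = 4.3629 A, so P_out = 103.40 × 4.3629 = 451.14 W.
All ideal ⇒ P_in = P_out, so I_supply = 451.14/120 = 3.76 A.

I_supply ≈ 3.76 A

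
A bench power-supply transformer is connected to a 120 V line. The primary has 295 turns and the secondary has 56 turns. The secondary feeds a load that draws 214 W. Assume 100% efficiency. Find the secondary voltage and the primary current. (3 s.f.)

V_s = V_p × N_s/N_p = 120 × 56/295 = 22.780 V.
I_s = P/V_s = 214/22.780 = 9.3943 A.
I_p = I_s × N_s/N_p = 9.3943 × 56/295 = 1.78 A.

V_s ≈ 22.8 V, I_p ≈ 1.78 A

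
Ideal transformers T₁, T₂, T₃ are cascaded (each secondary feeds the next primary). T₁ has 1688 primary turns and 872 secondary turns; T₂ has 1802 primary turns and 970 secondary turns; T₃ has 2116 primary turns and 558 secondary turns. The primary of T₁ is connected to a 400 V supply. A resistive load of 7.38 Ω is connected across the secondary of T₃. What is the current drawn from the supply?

Secondary of T₁: V = 400.00 × 872/1688 = 206.64 V.
Secondary of T₂: V = 206.64 × 970/1802 = 111.23 V.
Secondary of T₃: V = 111.23 × 558/2116 = 29.332 V.
I_load = 29.332/7.38 = 3.9745 A, so P_out = 29.332 × 3.9745 = 116.58 W.
All ideal ⇒ P_in = P_out, so I_supply = 116.58/400 = 0.291 A.

I_supply ≈ 0.291 A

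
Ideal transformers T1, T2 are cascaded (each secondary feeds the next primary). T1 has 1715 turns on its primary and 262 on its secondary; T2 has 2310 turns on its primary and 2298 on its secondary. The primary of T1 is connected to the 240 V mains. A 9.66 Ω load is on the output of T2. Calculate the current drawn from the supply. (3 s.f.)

I_supply ≈ 0.574 A

Secondary of T1: V = 240.00 × 262/1715 = 36.665 V.
Secondary of T2: V = 36.665 × 2298/2310 = 36.474 V.
I_load = 36.474/9.66 = 3.7758 A, so P_out = 36.474 × 3.7758 = 137.72 W.
All ideal ⇒ P_in = P_out, so I_supply = 137.72/240 = 0.574 A.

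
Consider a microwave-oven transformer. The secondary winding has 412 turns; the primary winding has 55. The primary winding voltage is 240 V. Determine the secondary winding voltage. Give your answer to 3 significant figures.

V_s/V_p = N_s/N_p, so V_s = 240 × 412/55 = 1800 V.

V_s ≈ 1800 V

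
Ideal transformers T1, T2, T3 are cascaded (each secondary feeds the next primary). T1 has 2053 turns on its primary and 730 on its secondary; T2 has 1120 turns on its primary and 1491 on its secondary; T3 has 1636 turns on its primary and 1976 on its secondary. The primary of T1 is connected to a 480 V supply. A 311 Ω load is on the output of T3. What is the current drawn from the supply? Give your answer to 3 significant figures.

I_supply ≈ 0.505 A

After T1: V = 480.00 × 730/2053 = 170.68 V.
After T2: V = 170.68 × 1491/1120 = 227.21 V.
After T3: V = 227.21 × 1976/1636 = 274.43 V.
I_load = 274.43/311 = 0.88243 A, so P_out = 274.43 × 0.88243 = 242.17 W.
All ideal ⇒ P_in = P_out, so I_supply = 242.17/480 = 0.505 A.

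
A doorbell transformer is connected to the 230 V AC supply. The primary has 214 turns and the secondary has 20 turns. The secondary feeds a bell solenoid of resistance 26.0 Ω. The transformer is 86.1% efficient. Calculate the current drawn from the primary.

I_p ≈ 0.0897 A

V_s = 230 × 20/214 = 21.495 V.
I_s = V_s/R = 21.495/26.0 = 0.82674 A.
P_out = V_s I_s = 21.495 × 0.82674 = 17.771 W.
P_in = P_out/η = 17.771/0.861 = 20.640 W.
I_p = P_in/V_p = 20.640/230 = 0.0897 A.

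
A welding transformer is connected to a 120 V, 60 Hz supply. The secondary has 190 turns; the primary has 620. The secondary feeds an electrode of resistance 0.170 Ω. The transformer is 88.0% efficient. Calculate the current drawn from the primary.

I_p ≈ 75.3 A

V_s = 120 × 190/620 = 36.774 V.
I_s = V_s/R = 36.774/0.170 = 216.32 A.
P_out = V_s I_s = 36.774 × 216.32 = 7954.9 W.
P_in = P_out/η = 7954.9/0.880 = 9039.7 W.
I_p = P_in/V_p = 9039.7/120 = 75.3 A.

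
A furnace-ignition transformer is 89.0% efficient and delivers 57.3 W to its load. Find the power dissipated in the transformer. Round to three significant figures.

P_loss ≈ 7.08 W

P_in = P_out/η = 57.3/0.890 = 64.3820 W.
P_loss = P_in − P_out = 64.3820 − 57.3 = 7.08 W.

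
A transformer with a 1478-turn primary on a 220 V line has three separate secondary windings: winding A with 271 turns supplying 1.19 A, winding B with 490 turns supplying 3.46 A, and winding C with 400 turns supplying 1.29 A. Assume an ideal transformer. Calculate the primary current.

I_p ≈ 1.71 A

V_A = 220 × 271/1478 = 40.338 V; V_B = 220 × 490/1478 = 72.936 V; V_C = 220 × 400/1478 = 59.540 V.
P_out = V_A I_A + V_B I_B + V_C I_C = 40.338×1.19 + 72.936×3.46 + 59.540×1.29 = 48.003 + 252.36 + 76.806 = 377.17 W.
Ideal ⇒ P_in = P_out, so I_p = P_out/V_p = 377.17/220 = 1.71 A.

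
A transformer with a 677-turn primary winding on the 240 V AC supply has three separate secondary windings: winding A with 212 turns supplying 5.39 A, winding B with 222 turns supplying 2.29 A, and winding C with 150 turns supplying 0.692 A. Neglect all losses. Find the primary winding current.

I_p ≈ 2.59 A

V_A = 240 × 212/677 = 75.155 V; V_B = 240 × 222/677 = 78.700 V; V_C = 240 × 150/677 = 53.176 V.
P_out = V_A I_A + V_B I_B + V_C I_C = 75.155×5.39 + 78.700×2.29 + 53.176×0.692 = 405.09 + 180.22 + 36.798 = 622.11 W.
Ideal ⇒ P_in = P_out, so I_p = P_out/V_p = 622.11/240 = 2.59 A.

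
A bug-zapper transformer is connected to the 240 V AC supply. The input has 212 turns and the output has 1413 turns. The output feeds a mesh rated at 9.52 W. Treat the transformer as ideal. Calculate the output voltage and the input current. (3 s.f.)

V_out ≈ 1600 V, I_in ≈ 0.0397 A

V_out = V_in × N_out/N_in = 240 × 1413/212 = 1599.6 V.
I_out = P/V_out = 9.52/1599.6 = 0.0059514 A.
I_in = I_out × N_out/N_in = 0.0059514 × 1413/212 = 0.0397 A.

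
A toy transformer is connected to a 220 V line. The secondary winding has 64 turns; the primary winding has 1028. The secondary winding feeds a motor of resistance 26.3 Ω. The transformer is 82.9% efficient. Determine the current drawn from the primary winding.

I_p ≈ 0.0391 A

V_s = 220 × 64/1028 = 13.696 V.
I_s = V_s/R = 13.696/26.3 = 0.52078 A.
P_out = V_s I_s = 13.696 × 0.52078 = 7.1329 W.
P_in = P_out/η = 7.1329/0.829 = 8.6042 W.
I_p = P_in/V_p = 8.6042/220 = 0.0391 A.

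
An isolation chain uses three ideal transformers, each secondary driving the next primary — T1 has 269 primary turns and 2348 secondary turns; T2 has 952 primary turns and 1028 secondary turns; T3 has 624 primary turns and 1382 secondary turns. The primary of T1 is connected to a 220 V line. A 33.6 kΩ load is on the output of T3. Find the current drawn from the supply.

After T1: V = 220.00 × 2348/269 = 1920.3 V.
After T2: V = 1920.3 × 1028/952 = 2073.6 V.
After T3: V = 2073.6 × 1382/624 = 4592.5 V.
I_load = 4592.5/33600 = 0.13668 A, so P_out = 4592.5 × 0.13668 = 627.71 W.
All ideal ⇒ P_in = P_out, so I_supply = 627.71/220 = 2.85 A.

I_supply ≈ 2.85 A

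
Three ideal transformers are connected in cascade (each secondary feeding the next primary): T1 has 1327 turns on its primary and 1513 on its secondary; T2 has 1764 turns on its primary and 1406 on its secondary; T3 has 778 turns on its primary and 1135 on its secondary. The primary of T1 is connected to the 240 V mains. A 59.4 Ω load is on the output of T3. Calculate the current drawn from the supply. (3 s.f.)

I_supply ≈ 7.10 A

After T1: V = 240.00 × 1513/1327 = 273.64 V.
After T2: V = 273.64 × 1406/1764 = 218.11 V.
After T3: V = 218.11 × 1135/778 = 318.19 V.
I_load = 318.19/59.4 = 5.3567 A, so P_out = 318.19 × 5.3567 = 1704.4 W.
All ideal ⇒ P_in = P_out, so I_supply = 1704.4/240 = 7.10 A.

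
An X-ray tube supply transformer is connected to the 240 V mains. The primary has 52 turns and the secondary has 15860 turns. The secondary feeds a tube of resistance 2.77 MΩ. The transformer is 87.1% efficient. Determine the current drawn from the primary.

I_p ≈ 9.25 A

V_s = 240 × 15860/52 = 73200 V.
I_s = V_s/R = 73200/(2.77×10^6) = 0.026426 A.
P_out = V_s I_s = 73200 × 0.026426 = 1934.4 W.
P_in = P_out/η = 1934.4/0.871 = 2220.9 W.
I_p = P_in/V_p = 2220.9/240 = 9.25 A.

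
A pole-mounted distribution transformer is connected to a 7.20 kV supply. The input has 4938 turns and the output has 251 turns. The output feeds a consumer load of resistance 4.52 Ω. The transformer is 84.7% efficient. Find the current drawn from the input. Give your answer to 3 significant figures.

I_in ≈ 4.86 A

V_out = 7200 × 251/4938 = 365.98 V.
I_out = V_out/R = 365.98/4.52 = 80.969 A.
P_out = V_out I_out = 365.98 × 80.969 = 29633 W.
P_in = P_out/η = 29633/0.847 = 34986 W.
I_in = P_in/V_in = 34986/7200 = 4.86 A.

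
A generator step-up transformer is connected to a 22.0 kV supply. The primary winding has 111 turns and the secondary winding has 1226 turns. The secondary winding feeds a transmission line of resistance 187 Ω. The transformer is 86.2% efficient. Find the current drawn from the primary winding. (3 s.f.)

V_s = 22000 × 1226/111 = 242990 V.
I_s = V_s/R = 242990/187 = 1299.4 A.
P_out = V_s I_s = 242990 × 1299.4 = 3.1575×10^8 W.
P_in = P_out/η = 3.1575×10^8/0.862 = 3.6630×10^8 W.
I_p = P_in/V_p = 3.6630×10^8/22000 = 16600 A.

I_p ≈ 16600 A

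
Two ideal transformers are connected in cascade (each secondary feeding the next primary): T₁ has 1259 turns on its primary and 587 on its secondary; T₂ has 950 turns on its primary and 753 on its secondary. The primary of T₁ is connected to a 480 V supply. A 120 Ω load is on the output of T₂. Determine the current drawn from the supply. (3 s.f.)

I_supply ≈ 0.546 A

After T₁: V = 480.00 × 587/1259 = 223.80 V.
After T₂: V = 223.80 × 753/950 = 177.39 V.
I_load = 177.39/120 = 1.4782 A, so P_out = 177.39 × 1.4782 = 262.22 W.
All ideal ⇒ P_in = P_out, so I_supply = 262.22/480 = 0.546 A.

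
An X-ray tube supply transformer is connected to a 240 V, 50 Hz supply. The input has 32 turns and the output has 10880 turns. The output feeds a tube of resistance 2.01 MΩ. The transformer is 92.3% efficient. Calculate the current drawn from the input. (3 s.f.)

V_out = 240 × 10880/32 = 81600 V.
I_out = V_out/R = 81600/(2.01×10^6) = 0.040597 A.
P_out = V_out I_out = 81600 × 0.040597 = 3312.7 W.
P_in = P_out/η = 3312.7/0.923 = 3589.1 W.
I_in = P_in/V_in = 3589.1/240 = 15.0 A.

I_in ≈ 15.0 A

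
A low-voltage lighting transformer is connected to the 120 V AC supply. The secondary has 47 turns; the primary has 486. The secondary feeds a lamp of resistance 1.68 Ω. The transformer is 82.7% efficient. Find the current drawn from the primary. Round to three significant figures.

I_p ≈ 0.808 A

V_s = 120 × 47/486 = 11.605 V.
I_s = V_s/R = 11.605/1.68 = 6.9077 A.
P_out = V_s I_s = 11.605 × 6.9077 = 80.163 W.
P_in = P_out/η = 80.163/0.827 = 96.933 W.
I_p = P_in/V_p = 96.933/120 = 0.808 A.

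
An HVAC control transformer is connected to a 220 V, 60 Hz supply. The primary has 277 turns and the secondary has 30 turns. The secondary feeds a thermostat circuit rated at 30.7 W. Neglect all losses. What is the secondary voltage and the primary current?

V_s = V_p × N_s/N_p = 220 × 30/277 = 23.827 V.
I_s = P/V_s = 30.7/23.827 = 1.2885 A.
I_p = I_s × N_s/N_p = 1.2885 × 30/277 = 0.140 A.

V_s ≈ 23.8 V, I_p ≈ 0.140 A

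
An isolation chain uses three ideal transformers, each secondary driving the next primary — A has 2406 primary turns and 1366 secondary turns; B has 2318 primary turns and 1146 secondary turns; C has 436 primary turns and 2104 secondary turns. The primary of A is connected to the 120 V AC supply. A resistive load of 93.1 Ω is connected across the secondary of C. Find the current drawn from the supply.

I_supply ≈ 2.36 A

After A: V = 120.00 × 1366/2406 = 68.130 V.
After B: V = 68.130 × 1146/2318 = 33.683 V.
After C: V = 33.683 × 2104/436 = 162.54 V.
I_load = 162.54/93.1 = 1.7459 A, so P_out = 162.54 × 1.7459 = 283.78 W.
All ideal ⇒ P_in = P_out, so I_supply = 283.78/120 = 2.36 A.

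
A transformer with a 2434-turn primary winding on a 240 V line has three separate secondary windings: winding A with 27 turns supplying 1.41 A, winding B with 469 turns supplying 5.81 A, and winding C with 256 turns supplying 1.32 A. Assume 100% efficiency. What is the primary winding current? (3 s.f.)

I_p ≈ 1.27 A

V_A = 240 × 27/2434 = 2.6623 V; V_B = 240 × 469/2434 = 46.245 V; V_C = 240 × 256/2434 = 25.242 V.
P_out = V_A I_A + V_B I_B + V_C I_C = 2.6623×1.41 + 46.245×5.81 + 25.242×1.32 = 3.7538 + 268.68 + 33.320 = 305.76 W.
Ideal ⇒ P_in = P_out, so I_p = P_out/V_p = 305.76/240 = 1.27 A.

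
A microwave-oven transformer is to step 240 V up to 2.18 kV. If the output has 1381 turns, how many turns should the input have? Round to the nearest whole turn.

N_in/N_out = V_in/V_out, so N_in = 1381 × 240/2180 = 152.0 ≈ 152 turns.

N_in = 152 turns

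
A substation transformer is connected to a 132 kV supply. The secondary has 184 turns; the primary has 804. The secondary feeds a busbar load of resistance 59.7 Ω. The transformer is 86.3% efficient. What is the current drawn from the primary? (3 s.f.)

V_s = 132000 × 184/804 = 30209 V.
I_s = V_s/R = 30209/59.7 = 506.01 A.
P_out = V_s I_s = 30209 × 506.01 = 1.5286×10^7 W.
P_in = P_out/η = 1.5286×10^7/0.863 = 1.7713×10^7 W.
I_p = P_in/V_p = 1.7713×10^7/132000 = 134 A.

I_p ≈ 134 A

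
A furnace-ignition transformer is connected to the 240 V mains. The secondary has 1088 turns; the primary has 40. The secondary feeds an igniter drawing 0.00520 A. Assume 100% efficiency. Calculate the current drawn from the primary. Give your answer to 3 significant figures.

For an ideal transformer I_p N_p = I_s N_s, so I_p = 0.00520 × 1088/40 = 0.141 A.

I_p ≈ 0.141 A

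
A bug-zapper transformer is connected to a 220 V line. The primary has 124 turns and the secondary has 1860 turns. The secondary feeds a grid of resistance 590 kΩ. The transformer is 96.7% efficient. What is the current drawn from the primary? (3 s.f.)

I_p ≈ 0.0868 A

V_s = 220 × 1860/124 = 3300.0 V.
I_s = V_s/R = 3300.0/590000 = 0.0055932 A.
P_out = V_s I_s = 3300.0 × 0.0055932 = 18.458 W.
P_in = P_out/η = 18.458/0.967 = 19.088 W.
I_p = P_in/V_p = 19.088/220 = 0.0868 A.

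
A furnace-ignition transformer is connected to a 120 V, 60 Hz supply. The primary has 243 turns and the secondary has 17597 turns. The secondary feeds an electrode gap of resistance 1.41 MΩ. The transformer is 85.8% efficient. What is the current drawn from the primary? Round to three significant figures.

V_s = 120 × 17597/243 = 8689.9 V.
I_s = V_s/R = 8689.9/(1.41×10^6) = 0.0061630 A.
P_out = V_s I_s = 8689.9 × 0.0061630 = 53.556 W.
P_in = P_out/η = 53.556/0.858 = 62.420 W.
I_p = P_in/V_p = 62.420/120 = 0.520 A.

I_p ≈ 0.520 A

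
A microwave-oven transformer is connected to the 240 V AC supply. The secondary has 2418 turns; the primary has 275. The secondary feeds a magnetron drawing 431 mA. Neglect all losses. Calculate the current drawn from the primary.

I_p ≈ 3.79 A

For an ideal transformer I_p N_p = I_s N_s, so I_p = 0.431 × 2418/275 = 3.79 A.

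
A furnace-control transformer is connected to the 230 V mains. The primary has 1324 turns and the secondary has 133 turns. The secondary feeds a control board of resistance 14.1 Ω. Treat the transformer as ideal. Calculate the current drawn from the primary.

I_p ≈ 0.165 A

V_s = V_p × N_s/N_p = 230 × 133/1324 = 23.104 V.
I_s = V_s/R = 23.104/14.1 = 1.6386 A.
For an ideal transformer I_p N_p = I_s N_s, so I_p = 1.6386 × 133/1324 = 0.165 A.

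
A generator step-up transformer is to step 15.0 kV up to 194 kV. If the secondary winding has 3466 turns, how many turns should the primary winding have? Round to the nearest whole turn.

N_p/N_s = V_p/V_s, so N_p = 3466 × 15000/194000 = 268.0 ≈ 268 turns.

N_p = 268 turns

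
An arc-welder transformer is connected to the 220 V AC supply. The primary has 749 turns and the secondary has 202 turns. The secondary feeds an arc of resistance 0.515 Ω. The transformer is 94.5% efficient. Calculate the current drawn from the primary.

V_s = 220 × 202/749 = 59.332 V.
I_s = V_s/R = 59.332/0.515 = 115.21 A.
P_out = V_s I_s = 59.332 × 115.21 = 6835.6 W.
P_in = P_out/η = 6835.6/0.945 = 7233.4 W.
I_p = P_in/V_p = 7233.4/220 = 32.9 A.

I_p ≈ 32.9 A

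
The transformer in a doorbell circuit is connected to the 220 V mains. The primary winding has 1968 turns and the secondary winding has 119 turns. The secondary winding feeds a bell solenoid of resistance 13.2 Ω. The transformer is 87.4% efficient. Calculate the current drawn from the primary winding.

I_p ≈ 0.0697 A

V_s = 220 × 119/1968 = 13.303 V.
I_s = V_s/R = 13.303/13.2 = 1.0078 A.
P_out = V_s I_s = 13.303 × 1.0078 = 13.406 W.
P_in = P_out/η = 13.406/0.874 = 15.339 W.
I_p = P_in/V_p = 15.339/220 = 0.0697 A.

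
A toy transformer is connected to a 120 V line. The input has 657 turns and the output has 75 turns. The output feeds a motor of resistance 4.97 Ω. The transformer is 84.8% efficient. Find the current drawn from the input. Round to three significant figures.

V_out = 120 × 75/657 = 13.699 V.
I_out = V_out/R = 13.699/4.97 = 2.7563 A.
P_out = V_out I_out = 13.699 × 2.7563 = 37.757 W.
P_in = P_out/η = 37.757/0.848 = 44.525 W.
I_in = P_in/V_in = 44.525/120 = 0.371 A.

I_in ≈ 0.371 A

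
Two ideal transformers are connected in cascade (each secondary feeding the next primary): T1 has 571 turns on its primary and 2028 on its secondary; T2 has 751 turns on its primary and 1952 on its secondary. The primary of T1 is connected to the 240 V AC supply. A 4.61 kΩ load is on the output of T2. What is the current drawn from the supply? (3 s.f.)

I_supply ≈ 4.44 A

After T1: V = 240.00 × 2028/571 = 852.40 V.
After T2: V = 852.40 × 1952/751 = 2215.6 V.
I_load = 2215.6/4610 = 0.48060 A, so P_out = 2215.6 × 0.48060 = 1064.8 W.
All ideal ⇒ P_in = P_out, so I_supply = 1064.8/240 = 4.44 A.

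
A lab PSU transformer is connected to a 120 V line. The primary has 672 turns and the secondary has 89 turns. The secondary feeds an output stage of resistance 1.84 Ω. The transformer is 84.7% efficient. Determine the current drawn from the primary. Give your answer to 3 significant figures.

I_p ≈ 1.35 A

V_s = 120 × 89/672 = 15.893 V.
I_s = V_s/R = 15.893/1.84 = 8.6374 A.
P_out = V_s I_s = 15.893 × 8.6374 = 137.27 W.
P_in = P_out/η = 137.27/0.847 = 162.07 W.
I_p = P_in/V_p = 162.07/120 = 1.35 A.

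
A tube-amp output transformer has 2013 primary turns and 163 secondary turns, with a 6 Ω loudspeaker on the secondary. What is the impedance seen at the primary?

Z_p = (N_p/N_s)² × Z_s = (2013/163)² × 6 = 915 Ω.

Z_p ≈ 915 Ω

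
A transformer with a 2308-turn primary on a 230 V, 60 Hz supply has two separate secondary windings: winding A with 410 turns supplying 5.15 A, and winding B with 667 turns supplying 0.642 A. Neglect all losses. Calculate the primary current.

I_p ≈ 1.10 A

V_A = 230 × 410/2308 = 40.858 V; V_B = 230 × 667/2308 = 66.469 V.
P_out = V_A I_A + V_B I_B = 40.858×5.15 + 66.469×0.642 = 210.42 + 42.673 = 253.09 W.
Ideal ⇒ P_in = P_out, so I_p = P_out/V_p = 253.09/230 = 1.10 A.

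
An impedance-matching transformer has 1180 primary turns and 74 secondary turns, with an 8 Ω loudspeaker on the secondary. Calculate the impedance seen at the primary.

Z_p ≈ 2030 Ω

Z_p = (N_p/N_s)² × Z_s = (1180/74)² × 8 = 2030 Ω.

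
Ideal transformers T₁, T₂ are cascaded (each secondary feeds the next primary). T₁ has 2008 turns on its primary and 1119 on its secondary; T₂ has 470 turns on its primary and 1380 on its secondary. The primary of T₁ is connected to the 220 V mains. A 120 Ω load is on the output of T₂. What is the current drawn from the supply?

I_supply ≈ 4.91 A

After T₁: V = 220.00 × 1119/2008 = 122.60 V.
After T₂: V = 122.60 × 1380/470 = 359.97 V.
I_load = 359.97/120 = 2.9998 A, so P_out = 359.97 × 2.9998 = 1079.8 W.
All ideal ⇒ P_in = P_out, so I_supply = 1079.8/220 = 4.91 A.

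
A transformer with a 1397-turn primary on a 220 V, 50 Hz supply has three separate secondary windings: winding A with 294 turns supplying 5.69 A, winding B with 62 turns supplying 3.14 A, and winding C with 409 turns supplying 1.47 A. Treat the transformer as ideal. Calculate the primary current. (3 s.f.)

V_A = 220 × 294/1397 = 46.299 V; V_B = 220 × 62/1397 = 9.7638 V; V_C = 220 × 409/1397 = 64.409 V.
P_out = V_A I_A + V_B I_B + V_C I_C = 46.299×5.69 + 9.7638×3.14 + 64.409×1.47 = 263.44 + 30.658 + 94.682 = 388.78 W.
Ideal ⇒ P_in = P_out, so I_p = P_out/V_p = 388.78/220 = 1.77 A.

I_p ≈ 1.77 A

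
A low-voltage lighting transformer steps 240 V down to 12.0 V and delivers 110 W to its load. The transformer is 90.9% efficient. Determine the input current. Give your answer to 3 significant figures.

I_in ≈ 0.504 A

P_in = P_out/η = 110/0.909 = 121.01 W.
I_in = P_in/V_in = 121.01/240 = 0.504 A.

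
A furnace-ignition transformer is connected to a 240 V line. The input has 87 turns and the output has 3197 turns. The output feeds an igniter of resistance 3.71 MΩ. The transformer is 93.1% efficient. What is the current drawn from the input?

V_out = 240 × 3197/87 = 8819.3 V.
I_out = V_out/R = 8819.3/(3.71×10^6) = 0.0023772 A.
P_out = V_out I_out = 8819.3 × 0.0023772 = 20.965 W.
P_in = P_out/η = 20.965/0.931 = 22.519 W.
I_in = P_in/V_in = 22.519/240 = 0.0938 A.

I_in ≈ 0.0938 A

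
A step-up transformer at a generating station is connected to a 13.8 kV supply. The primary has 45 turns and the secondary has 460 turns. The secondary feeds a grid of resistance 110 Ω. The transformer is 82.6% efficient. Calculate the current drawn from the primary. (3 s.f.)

V_s = 13800 × 460/45 = 141070 V.
I_s = V_s/R = 141070/110 = 1282.4 A.
P_out = V_s I_s = 141070 × 1282.4 = 1.8091×10^8 W.
P_in = P_out/η = 1.8091×10^8/0.826 = 2.1902×10^8 W.
I_p = P_in/V_p = 2.1902×10^8/13800 = 15900 A.

I_p ≈ 15900 A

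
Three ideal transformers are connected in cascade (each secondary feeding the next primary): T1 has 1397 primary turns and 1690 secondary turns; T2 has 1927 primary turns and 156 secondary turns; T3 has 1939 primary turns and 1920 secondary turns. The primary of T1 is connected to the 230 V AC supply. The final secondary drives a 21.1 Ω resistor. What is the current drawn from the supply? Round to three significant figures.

I_supply ≈ 0.103 A

Secondary of T1: V = 230.00 × 1690/1397 = 278.24 V.
Secondary of T2: V = 278.24 × 156/1927 = 22.525 V.
Secondary of T3: V = 22.525 × 1920/1939 = 22.304 V.
I_load = 22.304/21.1 = 1.0571 A, so P_out = 22.304 × 1.0571 = 23.577 W.
All ideal ⇒ P_in = P_out, so I_supply = 23.577/230 = 0.103 A.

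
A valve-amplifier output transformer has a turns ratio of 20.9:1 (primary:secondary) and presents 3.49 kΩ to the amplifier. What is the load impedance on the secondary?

Z_s = Z_p/(N_p/N_s)² = 3490/20.9² = 7.99 Ω.

Z_s ≈ 7.99 Ω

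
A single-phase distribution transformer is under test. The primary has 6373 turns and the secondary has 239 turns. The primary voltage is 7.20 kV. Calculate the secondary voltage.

V_s ≈ 270 V

V_s/V_p = N_s/N_p, so V_s = 7200 × 239/6373 = 270 V.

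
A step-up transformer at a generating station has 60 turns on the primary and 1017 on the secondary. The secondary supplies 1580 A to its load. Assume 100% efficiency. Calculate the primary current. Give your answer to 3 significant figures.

I_p ≈ 26800 A

For an ideal transformer I_p/I_s = N_s/N_p, so I_p = 1580 × 1017/60 = 26800 A.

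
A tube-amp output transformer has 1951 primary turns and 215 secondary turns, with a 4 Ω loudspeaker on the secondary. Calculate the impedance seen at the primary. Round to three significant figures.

Z_p ≈ 329 Ω

Z_p = (N_p/N_s)² × Z_s = (1951/215)² × 4 = 329 Ω.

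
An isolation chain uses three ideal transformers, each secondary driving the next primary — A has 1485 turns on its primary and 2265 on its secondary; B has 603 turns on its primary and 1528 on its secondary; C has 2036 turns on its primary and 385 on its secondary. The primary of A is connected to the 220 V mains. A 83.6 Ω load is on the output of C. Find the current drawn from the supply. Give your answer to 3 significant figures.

Secondary of A: V = 220.00 × 2265/1485 = 335.56 V.
Secondary of B: V = 335.56 × 1528/603 = 850.30 V.
Secondary of C: V = 850.30 × 385/2036 = 160.79 V.
I_load = 160.79/83.6 = 1.9233 A, so P_out = 160.79 × 1.9233 = 309.24 W.
All ideal ⇒ P_in = P_out, so I_supply = 309.24/220 = 1.41 A.

I_supply ≈ 1.41 A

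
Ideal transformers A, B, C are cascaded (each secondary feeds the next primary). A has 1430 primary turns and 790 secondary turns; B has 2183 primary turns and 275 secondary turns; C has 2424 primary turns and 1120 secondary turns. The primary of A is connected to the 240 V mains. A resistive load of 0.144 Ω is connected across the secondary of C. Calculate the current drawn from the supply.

After A: V = 240.00 × 790/1430 = 132.59 V.
After B: V = 132.59 × 275/2183 = 16.702 V.
After C: V = 16.702 × 1120/2424 = 7.7173 V.
I_load = 7.7173/0.144 = 53.593 A, so P_out = 7.7173 × 53.593 = 413.59 W.
All ideal ⇒ P_in = P_out, so I_supply = 413.59/240 = 1.72 A.

I_supply ≈ 1.72 A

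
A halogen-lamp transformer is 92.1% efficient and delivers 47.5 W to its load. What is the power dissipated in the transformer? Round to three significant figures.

P_loss ≈ 4.07 W

P_in = P_out/η = 47.5/0.921 = 51.5744 W.
P_loss = P_in − P_out = 51.5744 − 47.5 = 4.07 W.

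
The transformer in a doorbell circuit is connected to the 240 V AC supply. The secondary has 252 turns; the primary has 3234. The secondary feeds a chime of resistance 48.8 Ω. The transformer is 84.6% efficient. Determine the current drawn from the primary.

I_p ≈ 0.0353 A

V_s = 240 × 252/3234 = 18.701 V.
I_s = V_s/R = 18.701/48.8 = 0.38322 A.
P_out = V_s I_s = 18.701 × 0.38322 = 7.1668 W.
P_in = P_out/η = 7.1668/0.846 = 8.4714 W.
I_p = P_in/V_p = 8.4714/240 = 0.0353 A.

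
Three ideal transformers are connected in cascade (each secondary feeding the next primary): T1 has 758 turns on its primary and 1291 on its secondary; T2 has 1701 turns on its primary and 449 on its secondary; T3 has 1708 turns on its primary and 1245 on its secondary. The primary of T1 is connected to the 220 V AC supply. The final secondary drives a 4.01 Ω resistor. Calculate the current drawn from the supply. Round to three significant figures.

I_supply ≈ 5.89 A

After T1: V = 220.00 × 1291/758 = 374.70 V.
After T2: V = 374.70 × 449/1701 = 98.906 V.
After T3: V = 98.906 × 1245/1708 = 72.095 V.
I_load = 72.095/4.01 = 17.979 A, so P_out = 72.095 × 17.979 = 1296.2 W.
All ideal ⇒ P_in = P_out, so I_supply = 1296.2/220 = 5.89 A.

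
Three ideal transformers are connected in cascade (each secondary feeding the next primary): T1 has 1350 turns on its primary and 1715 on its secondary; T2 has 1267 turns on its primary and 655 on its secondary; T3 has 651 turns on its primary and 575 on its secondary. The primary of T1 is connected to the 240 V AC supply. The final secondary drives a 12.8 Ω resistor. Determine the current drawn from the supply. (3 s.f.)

After T1: V = 240.00 × 1715/1350 = 304.89 V.
After T2: V = 304.89 × 655/1267 = 157.62 V.
After T3: V = 157.62 × 575/651 = 139.22 V.
I_load = 139.22/12.8 = 10.876 A, so P_out = 139.22 × 10.876 = 1514.2 W.
All ideal ⇒ P_in = P_out, so I_supply = 1514.2/240 = 6.31 A.

I_supply ≈ 6.31 A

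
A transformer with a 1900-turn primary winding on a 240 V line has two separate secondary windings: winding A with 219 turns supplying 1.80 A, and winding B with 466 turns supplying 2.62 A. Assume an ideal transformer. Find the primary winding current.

I_p ≈ 0.850 A

V_A = 240 × 219/1900 = 27.663 V; V_B = 240 × 466/1900 = 58.863 V.
P_out = V_A I_A + V_B I_B = 27.663×1.80 + 58.863×2.62 = 49.794 + 154.22 = 204.02 W.
Ideal ⇒ P_in = P_out, so I_p = P_out/V_p = 204.02/240 = 0.850 A.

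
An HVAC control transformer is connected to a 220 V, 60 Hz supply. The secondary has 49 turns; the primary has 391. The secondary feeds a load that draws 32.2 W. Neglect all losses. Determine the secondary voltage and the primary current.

V_s ≈ 27.6 V, I_p ≈ 0.146 A

V_s = V_p × N_s/N_p = 220 × 49/391 = 27.570 V.
I_s = P/V_s = 32.2/27.570 = 1.1679 A.
I_p = I_s × N_s/N_p = 1.1679 × 49/391 = 0.146 A.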